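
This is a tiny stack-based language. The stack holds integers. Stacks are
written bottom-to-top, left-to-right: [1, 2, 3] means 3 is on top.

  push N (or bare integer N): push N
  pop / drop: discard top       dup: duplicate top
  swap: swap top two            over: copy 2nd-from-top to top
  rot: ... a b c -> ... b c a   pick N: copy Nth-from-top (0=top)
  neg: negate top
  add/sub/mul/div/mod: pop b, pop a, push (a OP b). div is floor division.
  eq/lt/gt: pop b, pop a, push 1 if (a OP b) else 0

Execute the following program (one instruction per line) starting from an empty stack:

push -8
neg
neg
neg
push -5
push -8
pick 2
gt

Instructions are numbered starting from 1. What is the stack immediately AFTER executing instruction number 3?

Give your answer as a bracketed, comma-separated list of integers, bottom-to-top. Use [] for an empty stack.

Answer: [-8]

Derivation:
Step 1 ('push -8'): [-8]
Step 2 ('neg'): [8]
Step 3 ('neg'): [-8]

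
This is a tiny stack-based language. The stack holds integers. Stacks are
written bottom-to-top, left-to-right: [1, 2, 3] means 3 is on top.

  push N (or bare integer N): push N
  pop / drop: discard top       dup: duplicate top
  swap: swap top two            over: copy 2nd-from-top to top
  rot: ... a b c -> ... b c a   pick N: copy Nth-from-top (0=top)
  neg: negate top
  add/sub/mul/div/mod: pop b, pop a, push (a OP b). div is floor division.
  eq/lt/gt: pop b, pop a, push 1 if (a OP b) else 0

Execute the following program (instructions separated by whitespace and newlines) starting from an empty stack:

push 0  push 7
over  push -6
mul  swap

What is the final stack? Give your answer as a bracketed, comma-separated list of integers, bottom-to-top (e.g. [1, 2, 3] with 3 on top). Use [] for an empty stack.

After 'push 0': [0]
After 'push 7': [0, 7]
After 'over': [0, 7, 0]
After 'push -6': [0, 7, 0, -6]
After 'mul': [0, 7, 0]
After 'swap': [0, 0, 7]

Answer: [0, 0, 7]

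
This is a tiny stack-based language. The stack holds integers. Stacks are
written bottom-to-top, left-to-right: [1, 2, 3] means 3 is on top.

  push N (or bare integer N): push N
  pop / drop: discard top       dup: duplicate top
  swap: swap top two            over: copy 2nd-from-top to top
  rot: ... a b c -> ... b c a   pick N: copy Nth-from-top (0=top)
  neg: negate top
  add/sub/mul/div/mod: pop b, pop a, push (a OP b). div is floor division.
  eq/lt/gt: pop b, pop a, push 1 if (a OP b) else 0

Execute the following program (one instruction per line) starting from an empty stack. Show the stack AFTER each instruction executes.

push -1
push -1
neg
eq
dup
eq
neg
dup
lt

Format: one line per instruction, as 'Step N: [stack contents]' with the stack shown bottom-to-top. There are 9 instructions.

Step 1: [-1]
Step 2: [-1, -1]
Step 3: [-1, 1]
Step 4: [0]
Step 5: [0, 0]
Step 6: [1]
Step 7: [-1]
Step 8: [-1, -1]
Step 9: [0]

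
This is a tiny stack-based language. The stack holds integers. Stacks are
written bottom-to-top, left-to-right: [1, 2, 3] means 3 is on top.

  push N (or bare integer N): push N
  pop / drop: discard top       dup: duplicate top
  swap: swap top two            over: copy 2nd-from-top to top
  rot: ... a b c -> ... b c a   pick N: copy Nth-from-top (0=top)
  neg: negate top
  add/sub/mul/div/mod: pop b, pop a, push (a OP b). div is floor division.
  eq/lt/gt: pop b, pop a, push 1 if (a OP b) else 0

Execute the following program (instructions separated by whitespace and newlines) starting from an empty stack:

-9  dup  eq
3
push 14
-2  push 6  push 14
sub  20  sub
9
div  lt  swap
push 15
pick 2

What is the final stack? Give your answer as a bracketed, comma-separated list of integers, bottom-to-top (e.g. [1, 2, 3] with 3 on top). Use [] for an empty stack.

After 'push -9': [-9]
After 'dup': [-9, -9]
After 'eq': [1]
After 'push 3': [1, 3]
After 'push 14': [1, 3, 14]
After 'push -2': [1, 3, 14, -2]
After 'push 6': [1, 3, 14, -2, 6]
After 'push 14': [1, 3, 14, -2, 6, 14]
After 'sub': [1, 3, 14, -2, -8]
After 'push 20': [1, 3, 14, -2, -8, 20]
After 'sub': [1, 3, 14, -2, -28]
After 'push 9': [1, 3, 14, -2, -28, 9]
After 'div': [1, 3, 14, -2, -4]
After 'lt': [1, 3, 14, 0]
After 'swap': [1, 3, 0, 14]
After 'push 15': [1, 3, 0, 14, 15]
After 'pick 2': [1, 3, 0, 14, 15, 0]

Answer: [1, 3, 0, 14, 15, 0]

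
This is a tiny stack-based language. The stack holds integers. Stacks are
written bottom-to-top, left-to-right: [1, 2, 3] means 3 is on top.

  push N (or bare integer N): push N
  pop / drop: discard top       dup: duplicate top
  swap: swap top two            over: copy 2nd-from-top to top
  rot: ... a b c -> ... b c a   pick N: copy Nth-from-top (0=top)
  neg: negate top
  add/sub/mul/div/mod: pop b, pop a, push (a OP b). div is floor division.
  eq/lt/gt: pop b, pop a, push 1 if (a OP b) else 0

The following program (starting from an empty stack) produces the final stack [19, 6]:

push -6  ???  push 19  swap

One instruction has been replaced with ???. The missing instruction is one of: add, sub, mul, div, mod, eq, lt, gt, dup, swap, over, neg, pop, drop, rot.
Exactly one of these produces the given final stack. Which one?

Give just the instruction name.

Answer: neg

Derivation:
Stack before ???: [-6]
Stack after ???:  [6]
The instruction that transforms [-6] -> [6] is: neg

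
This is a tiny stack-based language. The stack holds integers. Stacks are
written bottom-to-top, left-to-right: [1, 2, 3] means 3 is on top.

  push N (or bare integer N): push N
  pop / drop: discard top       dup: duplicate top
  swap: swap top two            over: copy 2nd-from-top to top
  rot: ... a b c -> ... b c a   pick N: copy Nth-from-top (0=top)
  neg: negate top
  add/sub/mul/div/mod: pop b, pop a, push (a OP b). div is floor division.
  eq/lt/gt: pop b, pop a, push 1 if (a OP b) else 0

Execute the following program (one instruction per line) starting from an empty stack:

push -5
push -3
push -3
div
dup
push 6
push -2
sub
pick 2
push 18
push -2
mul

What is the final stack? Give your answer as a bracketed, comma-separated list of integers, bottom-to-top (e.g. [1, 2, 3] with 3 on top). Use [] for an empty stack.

Answer: [-5, 1, 1, 8, 1, -36]

Derivation:
After 'push -5': [-5]
After 'push -3': [-5, -3]
After 'push -3': [-5, -3, -3]
After 'div': [-5, 1]
After 'dup': [-5, 1, 1]
After 'push 6': [-5, 1, 1, 6]
After 'push -2': [-5, 1, 1, 6, -2]
After 'sub': [-5, 1, 1, 8]
After 'pick 2': [-5, 1, 1, 8, 1]
After 'push 18': [-5, 1, 1, 8, 1, 18]
After 'push -2': [-5, 1, 1, 8, 1, 18, -2]
After 'mul': [-5, 1, 1, 8, 1, -36]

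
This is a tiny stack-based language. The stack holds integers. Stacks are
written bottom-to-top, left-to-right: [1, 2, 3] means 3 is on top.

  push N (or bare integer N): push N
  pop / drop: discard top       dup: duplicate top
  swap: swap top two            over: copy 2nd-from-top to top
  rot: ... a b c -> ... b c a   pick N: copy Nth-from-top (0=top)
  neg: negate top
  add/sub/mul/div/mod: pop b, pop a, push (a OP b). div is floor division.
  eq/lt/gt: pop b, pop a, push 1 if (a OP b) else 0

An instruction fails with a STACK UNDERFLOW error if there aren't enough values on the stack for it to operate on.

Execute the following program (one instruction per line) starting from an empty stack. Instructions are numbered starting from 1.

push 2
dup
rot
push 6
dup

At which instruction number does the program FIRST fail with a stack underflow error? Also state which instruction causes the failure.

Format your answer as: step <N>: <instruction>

Answer: step 3: rot

Derivation:
Step 1 ('push 2'): stack = [2], depth = 1
Step 2 ('dup'): stack = [2, 2], depth = 2
Step 3 ('rot'): needs 3 value(s) but depth is 2 — STACK UNDERFLOW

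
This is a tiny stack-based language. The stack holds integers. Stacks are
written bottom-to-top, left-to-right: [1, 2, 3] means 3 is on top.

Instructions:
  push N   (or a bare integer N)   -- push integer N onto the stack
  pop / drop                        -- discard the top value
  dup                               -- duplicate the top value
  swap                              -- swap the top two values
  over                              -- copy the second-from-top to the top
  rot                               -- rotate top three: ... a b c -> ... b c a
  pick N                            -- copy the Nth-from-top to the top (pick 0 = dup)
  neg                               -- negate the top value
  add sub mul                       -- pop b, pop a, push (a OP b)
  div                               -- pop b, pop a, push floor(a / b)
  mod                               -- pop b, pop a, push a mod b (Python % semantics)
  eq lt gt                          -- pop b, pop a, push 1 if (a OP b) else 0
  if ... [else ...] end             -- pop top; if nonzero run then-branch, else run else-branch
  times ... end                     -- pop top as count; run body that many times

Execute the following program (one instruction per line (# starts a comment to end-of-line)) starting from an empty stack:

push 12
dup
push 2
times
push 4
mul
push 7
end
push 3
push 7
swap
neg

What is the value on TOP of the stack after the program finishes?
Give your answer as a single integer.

Answer: -3

Derivation:
After 'push 12': [12]
After 'dup': [12, 12]
After 'push 2': [12, 12, 2]
After 'times': [12, 12]
After 'push 4': [12, 12, 4]
After 'mul': [12, 48]
After 'push 7': [12, 48, 7]
After 'push 4': [12, 48, 7, 4]
After 'mul': [12, 48, 28]
After 'push 7': [12, 48, 28, 7]
After 'push 3': [12, 48, 28, 7, 3]
After 'push 7': [12, 48, 28, 7, 3, 7]
After 'swap': [12, 48, 28, 7, 7, 3]
After 'neg': [12, 48, 28, 7, 7, -3]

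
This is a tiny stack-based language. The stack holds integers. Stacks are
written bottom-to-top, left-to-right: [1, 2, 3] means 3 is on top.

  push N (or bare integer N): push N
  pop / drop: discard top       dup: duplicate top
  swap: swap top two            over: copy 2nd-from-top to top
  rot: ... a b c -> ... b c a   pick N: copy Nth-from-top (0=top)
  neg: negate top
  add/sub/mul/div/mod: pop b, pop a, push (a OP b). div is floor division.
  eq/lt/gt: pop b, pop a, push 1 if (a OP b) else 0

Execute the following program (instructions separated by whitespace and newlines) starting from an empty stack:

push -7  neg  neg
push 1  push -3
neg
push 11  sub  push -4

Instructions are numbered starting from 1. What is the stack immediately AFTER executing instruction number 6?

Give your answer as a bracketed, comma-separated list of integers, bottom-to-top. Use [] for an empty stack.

Answer: [-7, 1, 3]

Derivation:
Step 1 ('push -7'): [-7]
Step 2 ('neg'): [7]
Step 3 ('neg'): [-7]
Step 4 ('push 1'): [-7, 1]
Step 5 ('push -3'): [-7, 1, -3]
Step 6 ('neg'): [-7, 1, 3]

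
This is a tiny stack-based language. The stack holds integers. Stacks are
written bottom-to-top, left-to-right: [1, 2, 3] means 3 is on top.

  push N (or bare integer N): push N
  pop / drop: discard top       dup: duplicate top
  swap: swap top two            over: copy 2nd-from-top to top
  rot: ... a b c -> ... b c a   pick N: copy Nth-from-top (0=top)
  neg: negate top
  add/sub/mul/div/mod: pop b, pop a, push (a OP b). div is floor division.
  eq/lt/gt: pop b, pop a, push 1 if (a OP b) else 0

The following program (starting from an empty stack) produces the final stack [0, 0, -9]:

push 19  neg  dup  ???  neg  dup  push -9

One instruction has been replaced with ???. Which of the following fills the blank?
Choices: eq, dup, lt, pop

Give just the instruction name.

Answer: lt

Derivation:
Stack before ???: [-19, -19]
Stack after ???:  [0]
Checking each choice:
  eq: produces [-1, -1, -9]
  dup: produces [-19, -19, 19, 19, -9]
  lt: MATCH
  pop: produces [19, 19, -9]


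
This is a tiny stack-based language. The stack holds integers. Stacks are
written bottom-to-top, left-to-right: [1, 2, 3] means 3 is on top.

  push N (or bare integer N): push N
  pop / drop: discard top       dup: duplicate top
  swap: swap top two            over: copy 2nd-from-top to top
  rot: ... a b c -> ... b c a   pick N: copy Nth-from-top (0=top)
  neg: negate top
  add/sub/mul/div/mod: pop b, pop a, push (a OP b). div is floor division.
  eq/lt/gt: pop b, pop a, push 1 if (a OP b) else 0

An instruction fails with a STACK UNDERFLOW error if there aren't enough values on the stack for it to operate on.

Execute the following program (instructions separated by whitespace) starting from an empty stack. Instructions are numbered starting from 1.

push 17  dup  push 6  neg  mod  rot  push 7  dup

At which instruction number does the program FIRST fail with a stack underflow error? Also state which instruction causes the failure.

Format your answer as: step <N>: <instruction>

Step 1 ('push 17'): stack = [17], depth = 1
Step 2 ('dup'): stack = [17, 17], depth = 2
Step 3 ('push 6'): stack = [17, 17, 6], depth = 3
Step 4 ('neg'): stack = [17, 17, -6], depth = 3
Step 5 ('mod'): stack = [17, -1], depth = 2
Step 6 ('rot'): needs 3 value(s) but depth is 2 — STACK UNDERFLOW

Answer: step 6: rot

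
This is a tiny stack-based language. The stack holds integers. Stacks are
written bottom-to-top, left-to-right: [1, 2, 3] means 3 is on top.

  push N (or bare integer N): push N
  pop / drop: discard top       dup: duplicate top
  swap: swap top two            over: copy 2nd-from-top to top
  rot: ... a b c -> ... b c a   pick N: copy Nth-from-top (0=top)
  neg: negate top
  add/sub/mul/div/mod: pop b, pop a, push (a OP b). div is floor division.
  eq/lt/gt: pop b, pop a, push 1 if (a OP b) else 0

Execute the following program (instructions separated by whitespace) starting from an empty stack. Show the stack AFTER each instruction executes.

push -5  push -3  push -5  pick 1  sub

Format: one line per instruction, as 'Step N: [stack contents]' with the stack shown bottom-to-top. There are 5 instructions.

Step 1: [-5]
Step 2: [-5, -3]
Step 3: [-5, -3, -5]
Step 4: [-5, -3, -5, -3]
Step 5: [-5, -3, -2]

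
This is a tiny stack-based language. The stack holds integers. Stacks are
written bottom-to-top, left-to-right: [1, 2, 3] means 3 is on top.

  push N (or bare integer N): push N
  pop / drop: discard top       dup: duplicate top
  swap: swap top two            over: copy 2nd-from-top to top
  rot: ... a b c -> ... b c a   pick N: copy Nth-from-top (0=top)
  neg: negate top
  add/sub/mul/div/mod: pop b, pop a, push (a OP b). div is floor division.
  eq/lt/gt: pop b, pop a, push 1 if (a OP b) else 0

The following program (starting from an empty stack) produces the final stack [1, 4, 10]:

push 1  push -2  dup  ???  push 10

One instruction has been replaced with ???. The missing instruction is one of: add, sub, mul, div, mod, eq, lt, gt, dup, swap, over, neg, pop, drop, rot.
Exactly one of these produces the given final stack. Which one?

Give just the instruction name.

Answer: mul

Derivation:
Stack before ???: [1, -2, -2]
Stack after ???:  [1, 4]
The instruction that transforms [1, -2, -2] -> [1, 4] is: mul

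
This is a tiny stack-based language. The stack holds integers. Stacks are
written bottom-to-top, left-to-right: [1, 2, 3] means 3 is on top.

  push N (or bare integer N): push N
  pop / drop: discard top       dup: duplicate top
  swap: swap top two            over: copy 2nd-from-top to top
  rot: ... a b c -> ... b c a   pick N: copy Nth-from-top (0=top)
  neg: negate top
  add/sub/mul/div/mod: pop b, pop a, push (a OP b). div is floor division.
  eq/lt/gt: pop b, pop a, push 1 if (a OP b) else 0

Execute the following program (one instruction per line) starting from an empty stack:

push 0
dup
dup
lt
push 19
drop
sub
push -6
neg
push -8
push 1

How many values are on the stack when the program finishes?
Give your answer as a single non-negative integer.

Answer: 4

Derivation:
After 'push 0': stack = [0] (depth 1)
After 'dup': stack = [0, 0] (depth 2)
After 'dup': stack = [0, 0, 0] (depth 3)
After 'lt': stack = [0, 0] (depth 2)
After 'push 19': stack = [0, 0, 19] (depth 3)
After 'drop': stack = [0, 0] (depth 2)
After 'sub': stack = [0] (depth 1)
After 'push -6': stack = [0, -6] (depth 2)
After 'neg': stack = [0, 6] (depth 2)
After 'push -8': stack = [0, 6, -8] (depth 3)
After 'push 1': stack = [0, 6, -8, 1] (depth 4)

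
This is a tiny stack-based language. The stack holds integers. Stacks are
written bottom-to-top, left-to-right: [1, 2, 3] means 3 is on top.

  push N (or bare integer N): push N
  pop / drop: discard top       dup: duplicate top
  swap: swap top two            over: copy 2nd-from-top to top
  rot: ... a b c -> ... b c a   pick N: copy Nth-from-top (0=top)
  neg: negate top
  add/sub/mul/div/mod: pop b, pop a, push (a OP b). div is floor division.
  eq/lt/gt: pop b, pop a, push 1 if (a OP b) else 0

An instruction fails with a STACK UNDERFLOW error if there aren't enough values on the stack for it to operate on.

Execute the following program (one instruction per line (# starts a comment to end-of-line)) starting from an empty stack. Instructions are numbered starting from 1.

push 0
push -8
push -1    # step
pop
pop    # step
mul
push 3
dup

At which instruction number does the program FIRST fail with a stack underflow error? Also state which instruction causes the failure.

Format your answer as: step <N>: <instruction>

Answer: step 6: mul

Derivation:
Step 1 ('push 0'): stack = [0], depth = 1
Step 2 ('push -8'): stack = [0, -8], depth = 2
Step 3 ('push -1'): stack = [0, -8, -1], depth = 3
Step 4 ('pop'): stack = [0, -8], depth = 2
Step 5 ('pop'): stack = [0], depth = 1
Step 6 ('mul'): needs 2 value(s) but depth is 1 — STACK UNDERFLOW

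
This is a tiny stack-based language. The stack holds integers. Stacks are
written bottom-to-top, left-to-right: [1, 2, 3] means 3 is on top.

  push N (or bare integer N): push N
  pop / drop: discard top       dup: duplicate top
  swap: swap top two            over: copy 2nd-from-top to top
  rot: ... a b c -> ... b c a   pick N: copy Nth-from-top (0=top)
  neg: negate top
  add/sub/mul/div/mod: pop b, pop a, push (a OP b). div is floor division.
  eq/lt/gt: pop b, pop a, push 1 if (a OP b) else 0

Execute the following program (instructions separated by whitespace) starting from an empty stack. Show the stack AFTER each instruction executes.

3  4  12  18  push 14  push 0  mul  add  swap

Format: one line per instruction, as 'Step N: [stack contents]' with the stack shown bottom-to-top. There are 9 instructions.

Step 1: [3]
Step 2: [3, 4]
Step 3: [3, 4, 12]
Step 4: [3, 4, 12, 18]
Step 5: [3, 4, 12, 18, 14]
Step 6: [3, 4, 12, 18, 14, 0]
Step 7: [3, 4, 12, 18, 0]
Step 8: [3, 4, 12, 18]
Step 9: [3, 4, 18, 12]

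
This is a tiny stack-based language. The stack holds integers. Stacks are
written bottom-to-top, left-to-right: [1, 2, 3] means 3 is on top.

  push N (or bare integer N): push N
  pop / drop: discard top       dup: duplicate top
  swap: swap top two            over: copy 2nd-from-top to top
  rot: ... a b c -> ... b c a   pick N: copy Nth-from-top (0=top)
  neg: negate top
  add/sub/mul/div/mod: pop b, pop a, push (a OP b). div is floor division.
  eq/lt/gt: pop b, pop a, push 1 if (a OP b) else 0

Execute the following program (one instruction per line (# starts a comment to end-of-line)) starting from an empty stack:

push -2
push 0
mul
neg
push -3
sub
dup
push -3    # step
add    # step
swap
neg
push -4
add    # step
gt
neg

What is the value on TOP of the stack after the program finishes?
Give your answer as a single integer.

Answer: -1

Derivation:
After 'push -2': [-2]
After 'push 0': [-2, 0]
After 'mul': [0]
After 'neg': [0]
After 'push -3': [0, -3]
After 'sub': [3]
After 'dup': [3, 3]
After 'push -3': [3, 3, -3]
After 'add': [3, 0]
After 'swap': [0, 3]
After 'neg': [0, -3]
After 'push -4': [0, -3, -4]
After 'add': [0, -7]
After 'gt': [1]
After 'neg': [-1]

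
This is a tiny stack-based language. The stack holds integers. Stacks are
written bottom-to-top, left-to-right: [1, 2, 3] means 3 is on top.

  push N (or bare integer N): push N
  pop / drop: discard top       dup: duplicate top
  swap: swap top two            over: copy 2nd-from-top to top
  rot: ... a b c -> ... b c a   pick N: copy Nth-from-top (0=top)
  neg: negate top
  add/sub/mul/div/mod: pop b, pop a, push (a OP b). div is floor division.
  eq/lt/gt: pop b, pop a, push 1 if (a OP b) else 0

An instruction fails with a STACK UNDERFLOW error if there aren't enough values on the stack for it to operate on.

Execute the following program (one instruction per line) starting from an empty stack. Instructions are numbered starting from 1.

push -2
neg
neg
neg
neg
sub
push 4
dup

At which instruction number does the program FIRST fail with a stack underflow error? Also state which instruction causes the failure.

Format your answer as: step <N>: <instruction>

Answer: step 6: sub

Derivation:
Step 1 ('push -2'): stack = [-2], depth = 1
Step 2 ('neg'): stack = [2], depth = 1
Step 3 ('neg'): stack = [-2], depth = 1
Step 4 ('neg'): stack = [2], depth = 1
Step 5 ('neg'): stack = [-2], depth = 1
Step 6 ('sub'): needs 2 value(s) but depth is 1 — STACK UNDERFLOW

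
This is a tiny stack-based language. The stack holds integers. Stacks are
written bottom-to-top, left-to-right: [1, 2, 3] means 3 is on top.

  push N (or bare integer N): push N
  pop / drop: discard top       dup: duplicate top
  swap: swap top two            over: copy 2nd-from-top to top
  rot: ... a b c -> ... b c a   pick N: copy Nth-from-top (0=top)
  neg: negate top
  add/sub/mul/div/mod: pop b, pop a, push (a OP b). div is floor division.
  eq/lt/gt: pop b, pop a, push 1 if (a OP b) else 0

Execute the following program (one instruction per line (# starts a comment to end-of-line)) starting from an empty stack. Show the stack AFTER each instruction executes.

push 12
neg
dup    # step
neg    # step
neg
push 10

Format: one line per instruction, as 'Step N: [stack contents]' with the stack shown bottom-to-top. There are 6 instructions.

Step 1: [12]
Step 2: [-12]
Step 3: [-12, -12]
Step 4: [-12, 12]
Step 5: [-12, -12]
Step 6: [-12, -12, 10]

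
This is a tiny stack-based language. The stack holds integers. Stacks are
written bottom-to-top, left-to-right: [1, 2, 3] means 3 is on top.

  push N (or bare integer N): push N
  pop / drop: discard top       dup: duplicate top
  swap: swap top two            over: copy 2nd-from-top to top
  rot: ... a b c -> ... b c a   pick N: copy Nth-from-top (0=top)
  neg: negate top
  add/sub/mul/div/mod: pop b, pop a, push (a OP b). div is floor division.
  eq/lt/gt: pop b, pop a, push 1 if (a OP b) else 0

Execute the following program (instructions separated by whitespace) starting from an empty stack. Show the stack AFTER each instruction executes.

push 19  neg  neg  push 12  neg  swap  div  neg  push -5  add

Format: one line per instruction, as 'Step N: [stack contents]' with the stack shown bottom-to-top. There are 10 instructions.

Step 1: [19]
Step 2: [-19]
Step 3: [19]
Step 4: [19, 12]
Step 5: [19, -12]
Step 6: [-12, 19]
Step 7: [-1]
Step 8: [1]
Step 9: [1, -5]
Step 10: [-4]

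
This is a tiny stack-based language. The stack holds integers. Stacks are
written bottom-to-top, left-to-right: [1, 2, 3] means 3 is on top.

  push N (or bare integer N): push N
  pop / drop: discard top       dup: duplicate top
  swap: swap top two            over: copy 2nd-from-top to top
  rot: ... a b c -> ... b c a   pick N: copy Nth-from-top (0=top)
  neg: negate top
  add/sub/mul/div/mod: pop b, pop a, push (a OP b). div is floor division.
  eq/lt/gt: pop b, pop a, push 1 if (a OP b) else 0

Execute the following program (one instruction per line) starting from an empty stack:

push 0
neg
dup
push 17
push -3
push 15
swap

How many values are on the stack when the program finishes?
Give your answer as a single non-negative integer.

Answer: 5

Derivation:
After 'push 0': stack = [0] (depth 1)
After 'neg': stack = [0] (depth 1)
After 'dup': stack = [0, 0] (depth 2)
After 'push 17': stack = [0, 0, 17] (depth 3)
After 'push -3': stack = [0, 0, 17, -3] (depth 4)
After 'push 15': stack = [0, 0, 17, -3, 15] (depth 5)
After 'swap': stack = [0, 0, 17, 15, -3] (depth 5)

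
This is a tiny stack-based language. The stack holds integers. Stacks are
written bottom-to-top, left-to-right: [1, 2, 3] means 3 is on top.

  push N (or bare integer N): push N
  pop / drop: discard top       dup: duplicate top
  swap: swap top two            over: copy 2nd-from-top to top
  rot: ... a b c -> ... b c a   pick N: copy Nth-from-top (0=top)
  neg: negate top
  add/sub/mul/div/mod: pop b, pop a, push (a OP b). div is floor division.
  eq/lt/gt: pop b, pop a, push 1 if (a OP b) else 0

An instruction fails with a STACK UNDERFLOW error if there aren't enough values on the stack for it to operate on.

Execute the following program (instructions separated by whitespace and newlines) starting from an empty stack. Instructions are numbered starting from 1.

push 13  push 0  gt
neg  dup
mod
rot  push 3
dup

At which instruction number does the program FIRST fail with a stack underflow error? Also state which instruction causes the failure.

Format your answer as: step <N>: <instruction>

Step 1 ('push 13'): stack = [13], depth = 1
Step 2 ('push 0'): stack = [13, 0], depth = 2
Step 3 ('gt'): stack = [1], depth = 1
Step 4 ('neg'): stack = [-1], depth = 1
Step 5 ('dup'): stack = [-1, -1], depth = 2
Step 6 ('mod'): stack = [0], depth = 1
Step 7 ('rot'): needs 3 value(s) but depth is 1 — STACK UNDERFLOW

Answer: step 7: rot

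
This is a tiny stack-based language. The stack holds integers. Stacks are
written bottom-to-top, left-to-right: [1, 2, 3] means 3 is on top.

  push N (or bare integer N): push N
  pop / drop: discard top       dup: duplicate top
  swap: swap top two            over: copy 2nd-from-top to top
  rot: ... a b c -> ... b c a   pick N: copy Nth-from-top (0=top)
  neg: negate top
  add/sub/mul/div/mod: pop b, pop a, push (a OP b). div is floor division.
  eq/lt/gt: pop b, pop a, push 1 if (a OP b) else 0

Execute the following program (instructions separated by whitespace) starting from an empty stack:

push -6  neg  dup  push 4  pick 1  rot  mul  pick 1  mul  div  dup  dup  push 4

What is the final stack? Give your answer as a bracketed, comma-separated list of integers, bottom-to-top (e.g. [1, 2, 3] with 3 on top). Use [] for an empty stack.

Answer: [6, 0, 0, 0, 4]

Derivation:
After 'push -6': [-6]
After 'neg': [6]
After 'dup': [6, 6]
After 'push 4': [6, 6, 4]
After 'pick 1': [6, 6, 4, 6]
After 'rot': [6, 4, 6, 6]
After 'mul': [6, 4, 36]
After 'pick 1': [6, 4, 36, 4]
After 'mul': [6, 4, 144]
After 'div': [6, 0]
After 'dup': [6, 0, 0]
After 'dup': [6, 0, 0, 0]
After 'push 4': [6, 0, 0, 0, 4]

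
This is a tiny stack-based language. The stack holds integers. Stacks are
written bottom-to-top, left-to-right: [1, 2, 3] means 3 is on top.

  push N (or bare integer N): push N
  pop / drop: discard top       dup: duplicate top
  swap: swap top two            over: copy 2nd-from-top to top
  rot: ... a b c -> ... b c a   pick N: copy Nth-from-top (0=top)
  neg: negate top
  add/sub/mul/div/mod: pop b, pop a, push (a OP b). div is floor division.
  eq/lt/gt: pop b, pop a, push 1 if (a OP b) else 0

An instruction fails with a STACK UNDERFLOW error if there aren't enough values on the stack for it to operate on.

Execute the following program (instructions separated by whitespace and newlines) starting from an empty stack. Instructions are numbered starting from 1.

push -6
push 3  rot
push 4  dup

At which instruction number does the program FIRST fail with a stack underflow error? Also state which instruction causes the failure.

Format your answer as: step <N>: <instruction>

Answer: step 3: rot

Derivation:
Step 1 ('push -6'): stack = [-6], depth = 1
Step 2 ('push 3'): stack = [-6, 3], depth = 2
Step 3 ('rot'): needs 3 value(s) but depth is 2 — STACK UNDERFLOW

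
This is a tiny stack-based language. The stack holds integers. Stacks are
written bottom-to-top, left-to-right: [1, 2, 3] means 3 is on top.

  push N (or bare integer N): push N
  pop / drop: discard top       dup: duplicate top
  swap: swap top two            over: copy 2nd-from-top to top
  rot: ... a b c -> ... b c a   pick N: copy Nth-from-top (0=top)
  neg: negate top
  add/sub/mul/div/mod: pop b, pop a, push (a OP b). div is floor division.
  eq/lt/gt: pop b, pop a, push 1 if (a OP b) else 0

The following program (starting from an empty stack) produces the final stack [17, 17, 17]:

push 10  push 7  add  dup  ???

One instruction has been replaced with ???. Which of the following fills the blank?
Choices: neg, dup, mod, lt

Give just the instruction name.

Stack before ???: [17, 17]
Stack after ???:  [17, 17, 17]
Checking each choice:
  neg: produces [17, -17]
  dup: MATCH
  mod: produces [0]
  lt: produces [0]


Answer: dup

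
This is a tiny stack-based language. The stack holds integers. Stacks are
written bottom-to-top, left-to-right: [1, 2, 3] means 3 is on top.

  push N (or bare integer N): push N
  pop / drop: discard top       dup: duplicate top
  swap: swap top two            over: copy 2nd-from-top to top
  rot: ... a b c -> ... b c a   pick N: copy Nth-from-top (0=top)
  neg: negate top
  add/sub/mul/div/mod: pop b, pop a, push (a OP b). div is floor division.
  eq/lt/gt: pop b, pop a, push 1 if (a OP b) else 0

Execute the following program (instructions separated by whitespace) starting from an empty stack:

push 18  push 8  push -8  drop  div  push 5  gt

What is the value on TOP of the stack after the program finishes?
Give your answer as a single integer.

After 'push 18': [18]
After 'push 8': [18, 8]
After 'push -8': [18, 8, -8]
After 'drop': [18, 8]
After 'div': [2]
After 'push 5': [2, 5]
After 'gt': [0]

Answer: 0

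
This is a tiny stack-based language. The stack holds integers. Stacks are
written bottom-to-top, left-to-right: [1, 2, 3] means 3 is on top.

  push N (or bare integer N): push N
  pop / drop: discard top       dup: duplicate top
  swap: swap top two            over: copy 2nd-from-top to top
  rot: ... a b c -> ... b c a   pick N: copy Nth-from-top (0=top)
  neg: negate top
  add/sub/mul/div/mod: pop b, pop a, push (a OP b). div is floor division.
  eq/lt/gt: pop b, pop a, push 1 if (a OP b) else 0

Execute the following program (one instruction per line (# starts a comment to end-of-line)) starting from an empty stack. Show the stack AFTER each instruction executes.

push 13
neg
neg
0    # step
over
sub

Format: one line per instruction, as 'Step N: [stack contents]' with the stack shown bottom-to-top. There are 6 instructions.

Step 1: [13]
Step 2: [-13]
Step 3: [13]
Step 4: [13, 0]
Step 5: [13, 0, 13]
Step 6: [13, -13]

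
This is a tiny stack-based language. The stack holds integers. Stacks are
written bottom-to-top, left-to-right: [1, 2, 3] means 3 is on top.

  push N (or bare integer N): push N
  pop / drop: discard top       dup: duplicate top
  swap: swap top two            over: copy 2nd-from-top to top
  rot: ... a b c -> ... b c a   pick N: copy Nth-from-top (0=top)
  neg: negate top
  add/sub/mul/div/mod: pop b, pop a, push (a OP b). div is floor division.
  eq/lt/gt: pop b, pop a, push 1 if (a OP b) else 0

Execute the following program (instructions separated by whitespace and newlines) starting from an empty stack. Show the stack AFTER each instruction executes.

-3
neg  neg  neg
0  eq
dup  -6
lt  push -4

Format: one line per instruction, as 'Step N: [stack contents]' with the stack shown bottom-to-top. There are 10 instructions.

Step 1: [-3]
Step 2: [3]
Step 3: [-3]
Step 4: [3]
Step 5: [3, 0]
Step 6: [0]
Step 7: [0, 0]
Step 8: [0, 0, -6]
Step 9: [0, 0]
Step 10: [0, 0, -4]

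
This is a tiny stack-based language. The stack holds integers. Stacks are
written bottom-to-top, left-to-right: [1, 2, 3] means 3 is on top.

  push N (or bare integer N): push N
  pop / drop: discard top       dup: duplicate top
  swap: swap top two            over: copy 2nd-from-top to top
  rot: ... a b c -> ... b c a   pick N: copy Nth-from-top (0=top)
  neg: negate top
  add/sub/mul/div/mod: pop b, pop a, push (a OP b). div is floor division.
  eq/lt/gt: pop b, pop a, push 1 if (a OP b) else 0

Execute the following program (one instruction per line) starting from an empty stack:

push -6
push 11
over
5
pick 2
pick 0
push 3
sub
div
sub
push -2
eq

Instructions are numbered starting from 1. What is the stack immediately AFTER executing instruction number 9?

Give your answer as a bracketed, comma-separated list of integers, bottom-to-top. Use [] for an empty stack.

Step 1 ('push -6'): [-6]
Step 2 ('push 11'): [-6, 11]
Step 3 ('over'): [-6, 11, -6]
Step 4 ('5'): [-6, 11, -6, 5]
Step 5 ('pick 2'): [-6, 11, -6, 5, 11]
Step 6 ('pick 0'): [-6, 11, -6, 5, 11, 11]
Step 7 ('push 3'): [-6, 11, -6, 5, 11, 11, 3]
Step 8 ('sub'): [-6, 11, -6, 5, 11, 8]
Step 9 ('div'): [-6, 11, -6, 5, 1]

Answer: [-6, 11, -6, 5, 1]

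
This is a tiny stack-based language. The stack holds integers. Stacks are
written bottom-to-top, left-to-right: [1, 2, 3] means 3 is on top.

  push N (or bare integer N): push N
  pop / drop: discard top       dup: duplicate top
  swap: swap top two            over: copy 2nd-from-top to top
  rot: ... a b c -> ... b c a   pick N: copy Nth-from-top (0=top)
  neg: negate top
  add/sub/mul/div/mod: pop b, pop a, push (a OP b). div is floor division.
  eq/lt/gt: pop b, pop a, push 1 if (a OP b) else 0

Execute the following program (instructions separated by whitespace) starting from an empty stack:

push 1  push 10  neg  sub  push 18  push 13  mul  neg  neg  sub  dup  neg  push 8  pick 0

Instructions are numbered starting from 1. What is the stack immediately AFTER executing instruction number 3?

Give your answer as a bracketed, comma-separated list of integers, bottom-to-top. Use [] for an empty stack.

Answer: [1, -10]

Derivation:
Step 1 ('push 1'): [1]
Step 2 ('push 10'): [1, 10]
Step 3 ('neg'): [1, -10]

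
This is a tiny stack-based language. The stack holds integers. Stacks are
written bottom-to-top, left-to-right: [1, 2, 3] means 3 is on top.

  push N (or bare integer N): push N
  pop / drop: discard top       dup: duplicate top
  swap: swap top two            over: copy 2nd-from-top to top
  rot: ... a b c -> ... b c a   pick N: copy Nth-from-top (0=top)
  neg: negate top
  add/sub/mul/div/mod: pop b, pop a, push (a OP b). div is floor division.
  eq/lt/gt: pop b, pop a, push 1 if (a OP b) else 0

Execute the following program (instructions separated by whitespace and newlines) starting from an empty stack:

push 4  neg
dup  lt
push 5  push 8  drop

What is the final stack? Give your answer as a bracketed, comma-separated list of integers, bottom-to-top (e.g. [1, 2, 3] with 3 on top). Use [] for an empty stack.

After 'push 4': [4]
After 'neg': [-4]
After 'dup': [-4, -4]
After 'lt': [0]
After 'push 5': [0, 5]
After 'push 8': [0, 5, 8]
After 'drop': [0, 5]

Answer: [0, 5]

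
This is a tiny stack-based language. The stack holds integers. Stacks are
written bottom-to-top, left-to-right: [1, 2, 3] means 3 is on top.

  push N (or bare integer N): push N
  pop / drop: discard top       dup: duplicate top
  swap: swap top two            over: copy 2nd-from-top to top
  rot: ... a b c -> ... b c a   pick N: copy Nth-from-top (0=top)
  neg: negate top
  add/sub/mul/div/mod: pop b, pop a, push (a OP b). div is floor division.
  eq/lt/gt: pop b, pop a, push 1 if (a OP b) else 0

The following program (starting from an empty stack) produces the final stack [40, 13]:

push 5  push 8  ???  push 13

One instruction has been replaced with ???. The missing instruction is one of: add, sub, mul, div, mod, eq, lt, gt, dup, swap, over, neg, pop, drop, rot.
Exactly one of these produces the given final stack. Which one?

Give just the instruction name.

Stack before ???: [5, 8]
Stack after ???:  [40]
The instruction that transforms [5, 8] -> [40] is: mul

Answer: mul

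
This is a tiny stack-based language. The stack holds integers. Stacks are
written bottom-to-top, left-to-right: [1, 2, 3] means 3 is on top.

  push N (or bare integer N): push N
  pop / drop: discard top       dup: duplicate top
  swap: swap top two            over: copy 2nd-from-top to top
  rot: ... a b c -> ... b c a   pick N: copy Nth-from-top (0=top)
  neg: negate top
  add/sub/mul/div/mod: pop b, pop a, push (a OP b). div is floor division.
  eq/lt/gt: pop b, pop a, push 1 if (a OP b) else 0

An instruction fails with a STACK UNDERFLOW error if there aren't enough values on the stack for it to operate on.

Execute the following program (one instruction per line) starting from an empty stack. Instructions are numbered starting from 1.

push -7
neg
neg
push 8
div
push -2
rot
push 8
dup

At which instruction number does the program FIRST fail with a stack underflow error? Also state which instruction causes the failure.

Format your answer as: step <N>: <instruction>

Answer: step 7: rot

Derivation:
Step 1 ('push -7'): stack = [-7], depth = 1
Step 2 ('neg'): stack = [7], depth = 1
Step 3 ('neg'): stack = [-7], depth = 1
Step 4 ('push 8'): stack = [-7, 8], depth = 2
Step 5 ('div'): stack = [-1], depth = 1
Step 6 ('push -2'): stack = [-1, -2], depth = 2
Step 7 ('rot'): needs 3 value(s) but depth is 2 — STACK UNDERFLOW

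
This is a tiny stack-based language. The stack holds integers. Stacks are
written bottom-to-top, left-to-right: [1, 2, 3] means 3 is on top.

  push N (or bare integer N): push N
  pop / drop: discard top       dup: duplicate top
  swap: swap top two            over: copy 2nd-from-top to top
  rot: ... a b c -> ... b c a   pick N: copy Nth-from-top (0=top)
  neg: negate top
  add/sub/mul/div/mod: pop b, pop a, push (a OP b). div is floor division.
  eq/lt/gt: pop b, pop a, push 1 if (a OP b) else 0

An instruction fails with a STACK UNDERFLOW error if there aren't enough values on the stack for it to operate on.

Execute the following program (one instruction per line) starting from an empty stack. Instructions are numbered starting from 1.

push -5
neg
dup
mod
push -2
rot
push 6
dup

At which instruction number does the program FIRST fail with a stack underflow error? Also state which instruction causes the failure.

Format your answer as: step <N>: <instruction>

Step 1 ('push -5'): stack = [-5], depth = 1
Step 2 ('neg'): stack = [5], depth = 1
Step 3 ('dup'): stack = [5, 5], depth = 2
Step 4 ('mod'): stack = [0], depth = 1
Step 5 ('push -2'): stack = [0, -2], depth = 2
Step 6 ('rot'): needs 3 value(s) but depth is 2 — STACK UNDERFLOW

Answer: step 6: rot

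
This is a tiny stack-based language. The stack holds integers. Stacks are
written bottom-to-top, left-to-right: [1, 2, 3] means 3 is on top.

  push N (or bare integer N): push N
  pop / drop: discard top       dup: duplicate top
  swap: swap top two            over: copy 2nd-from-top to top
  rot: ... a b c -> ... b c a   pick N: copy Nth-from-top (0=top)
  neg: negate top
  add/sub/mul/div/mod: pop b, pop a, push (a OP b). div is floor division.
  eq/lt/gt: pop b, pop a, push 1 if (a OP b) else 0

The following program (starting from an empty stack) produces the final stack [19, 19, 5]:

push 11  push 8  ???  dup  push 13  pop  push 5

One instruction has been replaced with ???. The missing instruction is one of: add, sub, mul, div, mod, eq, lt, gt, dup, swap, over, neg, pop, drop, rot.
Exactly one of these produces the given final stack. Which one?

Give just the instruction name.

Answer: add

Derivation:
Stack before ???: [11, 8]
Stack after ???:  [19]
The instruction that transforms [11, 8] -> [19] is: add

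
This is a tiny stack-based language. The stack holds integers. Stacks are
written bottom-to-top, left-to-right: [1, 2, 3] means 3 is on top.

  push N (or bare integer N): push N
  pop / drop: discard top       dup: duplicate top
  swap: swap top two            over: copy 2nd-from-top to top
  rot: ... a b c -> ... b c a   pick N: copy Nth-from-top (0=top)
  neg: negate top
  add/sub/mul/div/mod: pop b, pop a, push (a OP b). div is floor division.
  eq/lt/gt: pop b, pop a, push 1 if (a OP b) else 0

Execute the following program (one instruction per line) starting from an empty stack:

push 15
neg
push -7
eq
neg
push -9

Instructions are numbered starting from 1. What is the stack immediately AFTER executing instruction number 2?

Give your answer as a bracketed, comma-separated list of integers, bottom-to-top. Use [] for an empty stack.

Answer: [-15]

Derivation:
Step 1 ('push 15'): [15]
Step 2 ('neg'): [-15]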